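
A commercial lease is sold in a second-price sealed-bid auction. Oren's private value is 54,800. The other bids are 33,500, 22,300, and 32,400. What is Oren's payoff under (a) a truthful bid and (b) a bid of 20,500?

The highest competing bid is 33,500.
Bidding truthfully at 54,800: Oren has the top bid, wins, and pays the second-highest bid 33,500. Payoff = 54,800 − 33,500 = 21,300.
Bidding 20,500: the top bid is 33,500 (a rival), so Oren loses. Payoff = 0.

(a) 21,300  (b) 0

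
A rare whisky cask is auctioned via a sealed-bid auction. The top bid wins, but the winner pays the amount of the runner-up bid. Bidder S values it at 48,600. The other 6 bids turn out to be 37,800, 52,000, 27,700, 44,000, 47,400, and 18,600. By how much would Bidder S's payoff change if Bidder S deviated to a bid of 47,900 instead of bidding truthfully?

Payoff change: 0.

The highest competing bid is 52,000.
Bidding truthfully at 48,600: the top bid is 52,000 (a rival), so Bidder S loses. Payoff = 0.
Bidding 47,900: the top bid is 52,000 (a rival), so Bidder S loses. Payoff = 0.
Change = 0 − 0 = 0.
The bid only affects whether you win, not the price — here both bids land on the same side of the top rival bid, so the deviation is payoff-neutral.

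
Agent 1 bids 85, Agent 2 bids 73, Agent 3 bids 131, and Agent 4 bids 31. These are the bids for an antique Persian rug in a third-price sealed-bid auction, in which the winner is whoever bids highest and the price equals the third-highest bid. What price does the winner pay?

The winner pays 73.

Ordered from highest: Agent 3 131 > Agent 1 85 > Agent 2 73 > Agent 4 31.
Agent 3 is the highest bidder, so Agent 3 wins.
Under the third-price rule, the price is the third-highest bid: 73.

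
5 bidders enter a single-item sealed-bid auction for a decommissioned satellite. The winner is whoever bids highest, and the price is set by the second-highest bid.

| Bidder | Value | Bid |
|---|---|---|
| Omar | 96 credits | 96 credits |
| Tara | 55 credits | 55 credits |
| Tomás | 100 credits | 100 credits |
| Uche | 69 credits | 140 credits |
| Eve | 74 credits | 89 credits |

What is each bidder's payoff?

Omar 0 credits, Tara 0 credits, Tomás 0 credits, Uche -31 credits, Eve 0 credits.

Ranking the bids: Uche 140 credits > Tomás 100 credits > Omar 96 credits > Eve 89 credits > Tara 55 credits.
Uche has the top bid and wins; the price is the second-highest bid, 100 credits.
Uche's payoff = 69 credits − 100 credits = -31 credits. All other bidders lose, so their payoff is 0.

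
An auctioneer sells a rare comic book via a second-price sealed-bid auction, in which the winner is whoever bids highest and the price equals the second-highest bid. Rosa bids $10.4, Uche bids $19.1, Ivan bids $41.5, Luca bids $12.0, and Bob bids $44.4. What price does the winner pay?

Price paid: $41.5.

Bids in descending order: Bob $44.4; Ivan $41.5; Uche $19.1; Luca $12.0; Rosa $10.4.
Bob is the highest bidder, so Bob wins.
Under the second-price rule, the price is the second-highest bid: $41.5.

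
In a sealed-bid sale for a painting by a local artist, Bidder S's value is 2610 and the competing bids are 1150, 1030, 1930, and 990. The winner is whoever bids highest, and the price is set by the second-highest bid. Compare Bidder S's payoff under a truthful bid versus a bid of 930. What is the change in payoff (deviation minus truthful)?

Payoff change: -680.

The highest competing bid is 1930.
Bidding truthfully at 2610: Bidder S has the top bid, wins, and pays the second-highest bid 1930. Payoff = 2610 − 1930 = 680.
Bidding 930: the top bid is 1930 (a rival), so Bidder S loses. Payoff = 0.
Change = 0 − 680 = -680.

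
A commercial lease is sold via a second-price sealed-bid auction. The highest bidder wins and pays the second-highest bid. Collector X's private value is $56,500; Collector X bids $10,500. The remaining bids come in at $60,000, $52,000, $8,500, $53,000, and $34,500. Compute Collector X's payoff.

Highest competing bid: $60,000.
Collector X's bid $10,500 is not the highest, so Collector X loses, pays nothing, and earns zero payoff.

$0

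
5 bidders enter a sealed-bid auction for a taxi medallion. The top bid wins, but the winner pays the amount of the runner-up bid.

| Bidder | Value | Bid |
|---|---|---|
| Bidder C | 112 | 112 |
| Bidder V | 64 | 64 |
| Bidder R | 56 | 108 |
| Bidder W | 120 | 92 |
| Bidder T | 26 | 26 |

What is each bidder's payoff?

Ranking the bids: Bidder C 112 > Bidder R 108 > Bidder W 92 > Bidder V 64 > Bidder T 26.
Bidder C has the top bid and wins; the price is the second-highest bid, 108.
Bidder C's payoff = 112 − 108 = 4. All other bidders lose, so their payoff is 0.

Payoffs: Bidder C 4, Bidder V 0, Bidder R 0, Bidder W 0, Bidder T 0.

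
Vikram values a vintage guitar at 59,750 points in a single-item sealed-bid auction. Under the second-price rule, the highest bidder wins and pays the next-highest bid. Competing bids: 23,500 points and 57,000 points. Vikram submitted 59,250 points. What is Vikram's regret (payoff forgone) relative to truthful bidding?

Payoff forgone: 0 points.

The highest competing bid is 57,000 points.
Bidding truthfully at 59,750 points: Vikram has the top bid, wins, and pays the second-highest bid 57,000 points. Payoff = 59,750 points − 57,000 points = 2,750 points.
Bidding 59,250 points: Vikram has the top bid, wins, and pays the second-highest bid 57,000 points. Payoff = 59,750 points − 57,000 points = 2,750 points.
Regret = truthful payoff − actual payoff = 2,750 points − 2,750 points = 0 points.
The bid only affects whether you win, not the price — here both bids land on the same side of the top rival bid, so the deviation is payoff-neutral.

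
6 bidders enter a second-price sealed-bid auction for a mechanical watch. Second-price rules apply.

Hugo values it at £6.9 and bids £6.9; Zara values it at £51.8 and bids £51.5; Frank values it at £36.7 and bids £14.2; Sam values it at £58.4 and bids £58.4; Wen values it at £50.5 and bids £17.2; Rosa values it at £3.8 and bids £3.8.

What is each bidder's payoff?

Payoffs: Hugo £0.0, Zara £0.0, Frank £0.0, Sam £6.9, Wen £0.0, Rosa £0.0.

Bids in descending order: Sam £58.4; Zara £51.5; Wen £17.2; Frank £14.2; Hugo £6.9; Rosa £3.8.
Sam has the top bid and wins; the price is the second-highest bid, £51.5.
Sam's payoff = £58.4 − £51.5 = £6.9. All other bidders lose, so their payoff is 0.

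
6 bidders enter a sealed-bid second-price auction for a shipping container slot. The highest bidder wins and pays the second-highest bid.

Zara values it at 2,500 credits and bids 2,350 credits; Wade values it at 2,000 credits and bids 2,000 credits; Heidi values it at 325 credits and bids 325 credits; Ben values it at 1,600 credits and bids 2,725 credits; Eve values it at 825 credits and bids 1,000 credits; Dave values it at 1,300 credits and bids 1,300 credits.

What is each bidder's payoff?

Ordered from highest: Ben 2,725 credits; Zara 2,350 credits; Wade 2,000 credits; Dave 1,300 credits; Eve 1,000 credits; Heidi 325 credits.
Ben has the top bid and wins; the price is the second-highest bid, 2,350 credits.
Ben's payoff = 1,600 credits − 2,350 credits = -750 credits. All other bidders lose, so their payoff is 0.

Zara 0 credits, Wade 0 credits, Heidi 0 credits, Ben -750 credits, Eve 0 credits, Dave 0 credits.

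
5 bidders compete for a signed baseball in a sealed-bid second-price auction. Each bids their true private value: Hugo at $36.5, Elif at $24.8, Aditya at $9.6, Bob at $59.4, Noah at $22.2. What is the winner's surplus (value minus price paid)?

Sorted high to low: Bob $59.4 > Hugo $36.5 > Elif $24.8 > Noah $22.2 > Aditya $9.6.
Bob wins with the top bid and pays the second-highest, $36.5.
Surplus = $59.4 − $36.5 = $22.9.

$22.9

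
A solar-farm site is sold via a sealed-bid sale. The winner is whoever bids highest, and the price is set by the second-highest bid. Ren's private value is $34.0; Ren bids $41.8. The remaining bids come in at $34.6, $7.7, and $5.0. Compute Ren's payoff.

Highest competing bid: $34.6.
Ren's bid $41.8 is the highest overall, so Ren wins and pays the second-highest bid, $34.6.
Payoff = value − price = $34.0 − $34.6 = -$0.6.

-$0.6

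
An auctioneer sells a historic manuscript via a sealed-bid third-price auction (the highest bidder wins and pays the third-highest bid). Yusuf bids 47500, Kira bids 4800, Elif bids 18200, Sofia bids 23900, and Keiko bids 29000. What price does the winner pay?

Sorted high to low: Yusuf 47500 > Keiko 29000 > Sofia 23900 > Elif 18200 > Kira 4800.
Yusuf is the highest bidder, so Yusuf wins.
Under the third-price rule, the price is the third-highest bid: 23900.

Price paid: 23900.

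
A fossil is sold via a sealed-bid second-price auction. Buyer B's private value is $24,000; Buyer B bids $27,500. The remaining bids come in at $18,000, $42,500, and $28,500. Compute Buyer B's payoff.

Highest competing bid: $42,500.
Buyer B's bid $27,500 is not the highest, so Buyer B loses, pays nothing, and earns zero payoff.

Payoff = $0.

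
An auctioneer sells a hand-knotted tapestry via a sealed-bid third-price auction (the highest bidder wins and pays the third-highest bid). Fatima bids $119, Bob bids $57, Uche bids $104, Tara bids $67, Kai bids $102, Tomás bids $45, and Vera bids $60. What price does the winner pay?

Price paid: $102.

Sorted high to low: Fatima $119; Uche $104; Kai $102; Tara $67; Vera $60; Bob $57; Tomás $45.
Fatima is the highest bidder, so Fatima wins.
Under the third-price rule, the price is the third-highest bid: $102.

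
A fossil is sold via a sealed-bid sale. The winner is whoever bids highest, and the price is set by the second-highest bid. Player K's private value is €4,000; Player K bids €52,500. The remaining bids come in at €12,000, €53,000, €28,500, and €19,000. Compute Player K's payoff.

Highest competing bid: €53,000.
Player K's bid €52,500 is not the highest, so Player K loses, pays nothing, and earns zero payoff.

Player K's payoff: €0.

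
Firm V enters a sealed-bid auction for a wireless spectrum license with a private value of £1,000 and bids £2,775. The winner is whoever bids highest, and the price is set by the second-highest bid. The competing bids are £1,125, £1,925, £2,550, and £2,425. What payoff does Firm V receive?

Firm V's payoff: -£1,550.

Highest competing bid: £2,550.
Firm V's bid £2,775 is the highest overall, so Firm V wins and pays the second-highest bid, £2,550.
Payoff = value − price = £1,000 − £2,550 = -£1,550.
Overbidding won the item at a price above value — truthful bidding would have avoided this loss.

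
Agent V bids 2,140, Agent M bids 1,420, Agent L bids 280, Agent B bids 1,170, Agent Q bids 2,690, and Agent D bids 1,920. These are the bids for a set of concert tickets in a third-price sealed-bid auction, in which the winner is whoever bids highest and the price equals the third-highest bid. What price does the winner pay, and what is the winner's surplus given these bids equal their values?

Ranking the bids: Agent Q 2,690; Agent V 2,140; Agent D 1,920; Agent M 1,420; Agent B 1,170; Agent L 280.
Agent Q is the highest bidder, so Agent Q wins.
Under the third-price rule, the price is the third-highest bid: 1,920.
Surplus = 2,690 − 1,920 = 770.

Price 1,920; surplus 770.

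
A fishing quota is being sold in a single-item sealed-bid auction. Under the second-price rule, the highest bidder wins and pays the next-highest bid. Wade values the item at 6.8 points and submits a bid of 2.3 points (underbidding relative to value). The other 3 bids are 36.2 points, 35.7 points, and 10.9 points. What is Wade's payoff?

Payoff = 0.0 points.

Highest competing bid: 36.2 points.
Wade's bid 2.3 points is not the highest, so Wade loses, pays nothing, and earns zero payoff.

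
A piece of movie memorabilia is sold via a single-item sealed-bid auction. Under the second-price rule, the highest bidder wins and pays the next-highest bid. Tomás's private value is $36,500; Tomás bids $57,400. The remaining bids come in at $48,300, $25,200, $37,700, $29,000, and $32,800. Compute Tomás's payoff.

Highest competing bid: $48,300.
Tomás's bid $57,400 is the highest overall, so Tomás wins and pays the second-highest bid, $48,300.
Payoff = value − price = $36,500 − $48,300 = -$11,800.
Overbidding won the item at a price above value — truthful bidding would have avoided this loss.

Payoff = -$11,800.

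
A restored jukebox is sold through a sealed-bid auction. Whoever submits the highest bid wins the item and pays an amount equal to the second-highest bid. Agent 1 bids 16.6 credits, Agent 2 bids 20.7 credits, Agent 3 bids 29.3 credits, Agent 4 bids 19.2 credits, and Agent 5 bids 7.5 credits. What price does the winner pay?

Sorted high to low: Agent 3 29.3 credits > Agent 2 20.7 credits > Agent 4 19.2 credits > Agent 1 16.6 credits > Agent 5 7.5 credits.
Agent 3 has the highest bid, so Agent 3 wins.
The second-highest bid is 20.7 credits, so that is what Agent 3 pays.

Price paid: 20.7 credits.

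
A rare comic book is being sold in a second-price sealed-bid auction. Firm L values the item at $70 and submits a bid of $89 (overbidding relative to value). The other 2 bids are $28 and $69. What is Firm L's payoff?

Highest competing bid: $69.
Firm L's bid $89 is the highest overall, so Firm L wins and pays the second-highest bid, $69.
Payoff = value − price = $70 − $69 = $1.

Firm L's payoff: $1.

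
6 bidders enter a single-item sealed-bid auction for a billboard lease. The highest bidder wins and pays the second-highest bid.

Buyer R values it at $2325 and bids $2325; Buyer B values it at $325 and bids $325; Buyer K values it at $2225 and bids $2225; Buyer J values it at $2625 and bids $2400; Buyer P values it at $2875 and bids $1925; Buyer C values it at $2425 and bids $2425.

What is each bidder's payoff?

Ordered from highest: Buyer C $2425 > Buyer J $2400 > Buyer R $2325 > Buyer K $2225 > Buyer P $1925 > Buyer B $325.
Buyer C has the top bid and wins; the price is the second-highest bid, $2400.
Buyer C's payoff = $2425 − $2400 = $25. All other bidders lose, so their payoff is 0.

Buyer R $0, Buyer B $0, Buyer K $0, Buyer J $0, Buyer P $0, Buyer C $25.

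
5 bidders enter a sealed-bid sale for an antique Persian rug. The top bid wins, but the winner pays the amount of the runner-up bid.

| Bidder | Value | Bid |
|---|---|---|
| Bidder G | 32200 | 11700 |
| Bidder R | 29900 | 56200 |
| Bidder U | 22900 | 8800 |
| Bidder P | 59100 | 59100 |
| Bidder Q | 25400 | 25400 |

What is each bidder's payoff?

Bidder G 0, Bidder R 0, Bidder U 0, Bidder P 2900, Bidder Q 0.

Sorted high to low: Bidder P 59100, then Bidder R 56200, then Bidder Q 25400, then Bidder G 11700, then Bidder U 8800.
Bidder P has the top bid and wins; the price is the second-highest bid, 56200.
Bidder P's payoff = 59100 − 56200 = 2900. All other bidders lose, so their payoff is 0.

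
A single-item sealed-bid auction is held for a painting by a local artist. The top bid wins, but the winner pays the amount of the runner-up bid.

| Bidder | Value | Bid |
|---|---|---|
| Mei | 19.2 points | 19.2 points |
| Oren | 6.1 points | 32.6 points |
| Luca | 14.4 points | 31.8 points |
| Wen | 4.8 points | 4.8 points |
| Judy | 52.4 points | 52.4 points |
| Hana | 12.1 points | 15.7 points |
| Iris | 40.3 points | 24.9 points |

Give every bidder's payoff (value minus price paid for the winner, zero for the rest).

Payoffs: Mei 0.0 points, Oren 0.0 points, Luca 0.0 points, Wen 0.0 points, Judy 19.8 points, Hana 0.0 points, Iris 0.0 points.

Ordered from highest: Judy 52.4 points > Oren 32.6 points > Luca 31.8 points > Iris 24.9 points > Mei 19.2 points > Hana 15.7 points > Wen 4.8 points.
Judy has the top bid and wins; the price is the second-highest bid, 32.6 points.
Judy's payoff = 52.4 points − 32.6 points = 19.8 points. All other bidders lose, so their payoff is 0.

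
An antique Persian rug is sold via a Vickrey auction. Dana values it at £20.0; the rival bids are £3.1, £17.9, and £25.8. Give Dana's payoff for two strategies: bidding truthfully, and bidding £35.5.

The highest competing bid is £25.8.
Bidding truthfully at £20.0: the top bid is £25.8 (a rival), so Dana loses. Payoff = £0.0.
Bidding £35.5: Dana has the top bid, wins, and pays the second-highest bid £25.8. Payoff = £20.0 − £25.8 = -£5.8.
Deviating from a truthful bid can only lose payoff in a second-price auction — never gain.

(a) £0.0  (b) -£5.8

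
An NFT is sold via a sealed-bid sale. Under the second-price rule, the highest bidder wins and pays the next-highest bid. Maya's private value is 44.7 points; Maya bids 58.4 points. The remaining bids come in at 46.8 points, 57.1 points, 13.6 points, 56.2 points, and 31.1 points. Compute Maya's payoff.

Maya's payoff: -12.4 points.

Highest competing bid: 57.1 points.
Maya's bid 58.4 points is the highest overall, so Maya wins and pays the second-highest bid, 57.1 points.
Payoff = value − price = 44.7 points − 57.1 points = -12.4 points.
Overbidding won the item at a price above value — truthful bidding would have avoided this loss.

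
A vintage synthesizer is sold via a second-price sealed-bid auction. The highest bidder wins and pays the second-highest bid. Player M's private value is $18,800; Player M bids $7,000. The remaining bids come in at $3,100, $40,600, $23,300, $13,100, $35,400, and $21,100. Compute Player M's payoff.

Highest competing bid: $40,600.
Player M's bid $7,000 is not the highest, so Player M loses, pays nothing, and earns zero payoff.

Payoff = $0.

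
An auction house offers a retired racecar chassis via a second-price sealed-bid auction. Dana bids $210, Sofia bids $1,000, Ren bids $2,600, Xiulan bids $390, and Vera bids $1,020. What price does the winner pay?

Bids in descending order: Ren $2,600 > Vera $1,020 > Sofia $1,000 > Xiulan $390 > Dana $210.
Ren has the highest bid, so Ren wins.
The second-highest bid is $1,020, so that is what Ren pays.

The winner pays $1,020.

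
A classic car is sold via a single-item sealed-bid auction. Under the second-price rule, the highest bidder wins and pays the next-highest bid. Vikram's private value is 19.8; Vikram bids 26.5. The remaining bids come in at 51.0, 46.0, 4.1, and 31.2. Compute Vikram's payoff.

Highest competing bid: 51.0.
Vikram's bid 26.5 is not the highest, so Vikram loses, pays nothing, and earns zero payoff.

Vikram's payoff: 0.0.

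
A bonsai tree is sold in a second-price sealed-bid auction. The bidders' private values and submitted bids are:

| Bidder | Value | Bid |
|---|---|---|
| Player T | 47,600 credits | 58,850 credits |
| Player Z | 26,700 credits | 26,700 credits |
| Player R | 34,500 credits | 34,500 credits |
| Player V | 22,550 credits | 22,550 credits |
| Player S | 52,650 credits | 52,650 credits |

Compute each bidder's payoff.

Bids in descending order: Player T 58,850 credits; Player S 52,650 credits; Player R 34,500 credits; Player Z 26,700 credits; Player V 22,550 credits.
Player T has the top bid and wins; the price is the second-highest bid, 52,650 credits.
Player T's payoff = 47,600 credits − 52,650 credits = -5,050 credits. All other bidders lose, so their payoff is 0.

Player T -5,050 credits, Player Z 0 credits, Player R 0 credits, Player V 0 credits, Player S 0 credits.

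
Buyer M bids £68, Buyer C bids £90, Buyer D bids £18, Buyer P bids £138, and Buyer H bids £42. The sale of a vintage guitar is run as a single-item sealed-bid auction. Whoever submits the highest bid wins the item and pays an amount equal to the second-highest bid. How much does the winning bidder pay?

£90

Ranking the bids: Buyer P £138; Buyer C £90; Buyer M £68; Buyer H £42; Buyer D £18.
Buyer P has the highest bid, so Buyer P wins.
The second-highest bid is £90, so that is what Buyer P pays.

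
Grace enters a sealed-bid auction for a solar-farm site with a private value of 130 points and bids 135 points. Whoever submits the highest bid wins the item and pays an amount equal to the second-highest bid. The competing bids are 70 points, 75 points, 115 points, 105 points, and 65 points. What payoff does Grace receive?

Payoff = 15 points.

Highest competing bid: 115 points.
Grace's bid 135 points is the highest overall, so Grace wins and pays the second-highest bid, 115 points.
Payoff = value − price = 130 points − 115 points = 15 points.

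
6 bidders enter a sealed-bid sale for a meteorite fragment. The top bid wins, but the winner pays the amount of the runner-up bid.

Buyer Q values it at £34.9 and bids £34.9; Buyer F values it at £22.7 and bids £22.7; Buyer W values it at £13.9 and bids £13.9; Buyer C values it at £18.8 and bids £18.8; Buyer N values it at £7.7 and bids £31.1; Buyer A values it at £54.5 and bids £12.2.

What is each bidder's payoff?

Payoffs: Buyer Q £3.8, Buyer F £0.0, Buyer W £0.0, Buyer C £0.0, Buyer N £0.0, Buyer A £0.0.

Sorted high to low: Buyer Q £34.9; Buyer N £31.1; Buyer F £22.7; Buyer C £18.8; Buyer W £13.9; Buyer A £12.2.
Buyer Q has the top bid and wins; the price is the second-highest bid, £31.1.
Buyer Q's payoff = £34.9 − £31.1 = £3.8. All other bidders lose, so their payoff is 0.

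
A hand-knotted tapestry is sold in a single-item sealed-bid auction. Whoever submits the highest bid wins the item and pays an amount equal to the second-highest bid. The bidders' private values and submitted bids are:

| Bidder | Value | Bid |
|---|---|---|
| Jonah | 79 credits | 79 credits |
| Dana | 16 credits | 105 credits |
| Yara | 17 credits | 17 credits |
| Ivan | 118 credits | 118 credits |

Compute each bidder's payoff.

Bids in descending order: Ivan 118 credits; Dana 105 credits; Jonah 79 credits; Yara 17 credits.
Ivan has the top bid and wins; the price is the second-highest bid, 105 credits.
Ivan's payoff = 118 credits − 105 credits = 13 credits. All other bidders lose, so their payoff is 0.

Payoffs: Jonah 0 credits, Dana 0 credits, Yara 0 credits, Ivan 13 credits.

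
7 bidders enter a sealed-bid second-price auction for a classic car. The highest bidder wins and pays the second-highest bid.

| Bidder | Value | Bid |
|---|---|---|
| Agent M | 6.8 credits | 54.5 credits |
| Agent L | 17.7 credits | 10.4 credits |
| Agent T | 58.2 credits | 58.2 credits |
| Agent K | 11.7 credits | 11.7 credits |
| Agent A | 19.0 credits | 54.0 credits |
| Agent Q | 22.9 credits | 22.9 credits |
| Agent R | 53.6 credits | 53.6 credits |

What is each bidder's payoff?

Sorted high to low: Agent T 58.2 credits > Agent M 54.5 credits > Agent A 54.0 credits > Agent R 53.6 credits > Agent Q 22.9 credits > Agent K 11.7 credits > Agent L 10.4 credits.
Agent T has the top bid and wins; the price is the second-highest bid, 54.5 credits.
Agent T's payoff = 58.2 credits − 54.5 credits = 3.7 credits. All other bidders lose, so their payoff is 0.

Payoffs: Agent M 0.0 credits, Agent L 0.0 credits, Agent T 3.7 credits, Agent K 0.0 credits, Agent A 0.0 credits, Agent Q 0.0 credits, Agent R 0.0 credits.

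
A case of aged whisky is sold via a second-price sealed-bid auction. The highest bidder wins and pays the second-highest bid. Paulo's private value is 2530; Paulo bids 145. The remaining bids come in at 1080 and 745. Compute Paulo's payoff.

Highest competing bid: 1080.
Paulo's bid 145 is not the highest, so Paulo loses, pays nothing, and earns zero payoff.

0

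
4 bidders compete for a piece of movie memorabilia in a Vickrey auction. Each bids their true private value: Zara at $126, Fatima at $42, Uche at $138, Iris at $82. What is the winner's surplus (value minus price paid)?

Winner's surplus: $12.

Ranking the bids: Uche $138, then Zara $126, then Iris $82, then Fatima $42.
Uche wins with the top bid and pays the second-highest, $126.
Surplus = $138 − $126 = $12.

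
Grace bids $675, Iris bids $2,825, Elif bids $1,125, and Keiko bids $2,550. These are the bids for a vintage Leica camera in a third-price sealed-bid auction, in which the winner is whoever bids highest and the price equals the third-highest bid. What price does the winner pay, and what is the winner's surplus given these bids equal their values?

The winner pays $1,125 for a surplus of $1,700.

Ordered from highest: Iris $2,825 > Keiko $2,550 > Elif $1,125 > Grace $675.
Iris is the highest bidder, so Iris wins.
Under the third-price rule, the price is the third-highest bid: $1,125.
Surplus = $2,825 − $1,125 = $1,700.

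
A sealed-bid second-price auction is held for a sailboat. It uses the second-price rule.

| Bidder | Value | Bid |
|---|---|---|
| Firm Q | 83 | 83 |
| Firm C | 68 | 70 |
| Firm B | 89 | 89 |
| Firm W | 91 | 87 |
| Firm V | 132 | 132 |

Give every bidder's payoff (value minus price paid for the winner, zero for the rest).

Bids in descending order: Firm V 132 > Firm B 89 > Firm W 87 > Firm Q 83 > Firm C 70.
Firm V has the top bid and wins; the price is the second-highest bid, 89.
Firm V's payoff = 132 − 89 = 43. All other bidders lose, so their payoff is 0.

Payoffs: Firm Q 0, Firm C 0, Firm B 0, Firm W 0, Firm V 43.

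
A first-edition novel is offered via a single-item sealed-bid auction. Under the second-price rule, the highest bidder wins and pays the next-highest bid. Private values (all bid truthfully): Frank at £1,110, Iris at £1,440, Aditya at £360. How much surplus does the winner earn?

Surplus = £330.

Ordered from highest: Iris £1,440, then Frank £1,110, then Aditya £360.
Iris wins with the top bid and pays the second-highest, £1,110.
Surplus = £1,440 − £1,110 = £330.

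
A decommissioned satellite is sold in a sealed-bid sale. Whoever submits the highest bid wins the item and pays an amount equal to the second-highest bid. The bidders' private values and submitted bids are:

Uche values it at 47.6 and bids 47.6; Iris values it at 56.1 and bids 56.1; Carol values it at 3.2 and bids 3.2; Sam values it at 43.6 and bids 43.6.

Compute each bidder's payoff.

Bids in descending order: Iris 56.1 > Uche 47.6 > Sam 43.6 > Carol 3.2.
Iris has the top bid and wins; the price is the second-highest bid, 47.6.
Iris's payoff = 56.1 − 47.6 = 8.5. All other bidders lose, so their payoff is 0.

Uche 0.0, Iris 8.5, Carol 0.0, Sam 0.0.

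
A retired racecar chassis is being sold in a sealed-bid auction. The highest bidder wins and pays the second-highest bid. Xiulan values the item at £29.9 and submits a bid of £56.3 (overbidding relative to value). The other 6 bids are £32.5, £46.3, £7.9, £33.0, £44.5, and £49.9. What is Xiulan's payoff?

Highest competing bid: £49.9.
Xiulan's bid £56.3 is the highest overall, so Xiulan wins and pays the second-highest bid, £49.9.
Payoff = value − price = £29.9 − £49.9 = -£20.0.
Overbidding won the item at a price above value — truthful bidding would have avoided this loss.

-£20.0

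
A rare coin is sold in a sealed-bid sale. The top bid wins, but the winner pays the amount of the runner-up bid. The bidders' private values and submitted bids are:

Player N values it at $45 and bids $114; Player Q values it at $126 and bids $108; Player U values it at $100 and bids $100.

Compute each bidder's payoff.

Bids in descending order: Player N $114, then Player Q $108, then Player U $100.
Player N has the top bid and wins; the price is the second-highest bid, $108.
Player N's payoff = $45 − $108 = -$63. All other bidders lose, so their payoff is 0.

Payoffs: Player N -$63, Player Q $0, Player U $0.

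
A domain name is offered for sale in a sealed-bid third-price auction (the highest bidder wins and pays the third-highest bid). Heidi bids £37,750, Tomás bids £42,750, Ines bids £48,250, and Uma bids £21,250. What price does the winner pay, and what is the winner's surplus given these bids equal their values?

The winner pays £37,750 for a surplus of £10,500.

Ranking the bids: Ines £48,250, then Tomás £42,750, then Heidi £37,750, then Uma £21,250.
Ines is the highest bidder, so Ines wins.
Under the third-price rule, the price is the third-highest bid: £37,750.
Surplus = £48,250 − £37,750 = £10,500.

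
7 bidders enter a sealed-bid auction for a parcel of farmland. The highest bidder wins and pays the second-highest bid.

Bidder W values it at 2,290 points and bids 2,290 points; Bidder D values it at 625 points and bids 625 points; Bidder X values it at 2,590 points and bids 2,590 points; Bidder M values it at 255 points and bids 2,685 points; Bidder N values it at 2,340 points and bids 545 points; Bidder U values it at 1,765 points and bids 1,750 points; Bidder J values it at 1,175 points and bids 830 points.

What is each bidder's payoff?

Ordered from highest: Bidder M 2,685 points; Bidder X 2,590 points; Bidder W 2,290 points; Bidder U 1,750 points; Bidder J 830 points; Bidder D 625 points; Bidder N 545 points.
Bidder M has the top bid and wins; the price is the second-highest bid, 2,590 points.
Bidder M's payoff = 255 points − 2,590 points = -2,335 points. All other bidders lose, so their payoff is 0.

Payoffs: Bidder W 0 points, Bidder D 0 points, Bidder X 0 points, Bidder M -2,335 points, Bidder N 0 points, Bidder U 0 points, Bidder J 0 points.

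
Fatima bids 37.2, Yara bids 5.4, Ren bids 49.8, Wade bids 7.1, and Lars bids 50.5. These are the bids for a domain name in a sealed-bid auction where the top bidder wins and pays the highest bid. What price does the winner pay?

The winner pays 50.5.

Ranking the bids: Lars 50.5, then Ren 49.8, then Fatima 37.2, then Wade 7.1, then Yara 5.4.
Lars is the highest bidder, so Lars wins.
Under the first-price rule, the price is the highest bid: 50.5.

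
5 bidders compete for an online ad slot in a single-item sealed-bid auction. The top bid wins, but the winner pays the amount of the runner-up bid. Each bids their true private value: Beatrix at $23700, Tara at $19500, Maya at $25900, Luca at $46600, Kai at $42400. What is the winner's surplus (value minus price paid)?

Surplus = $4200.

Ranking the bids: Luca $46600; Kai $42400; Maya $25900; Beatrix $23700; Tara $19500.
Luca wins with the top bid and pays the second-highest, $42400.
Surplus = $46600 − $42400 = $4200.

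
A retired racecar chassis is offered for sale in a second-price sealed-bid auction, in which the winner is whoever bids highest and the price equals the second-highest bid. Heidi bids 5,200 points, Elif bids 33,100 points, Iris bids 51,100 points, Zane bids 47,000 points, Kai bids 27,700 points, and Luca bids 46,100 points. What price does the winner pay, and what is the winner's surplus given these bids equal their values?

Bids in descending order: Iris 51,100 points; Zane 47,000 points; Luca 46,100 points; Elif 33,100 points; Kai 27,700 points; Heidi 5,200 points.
Iris is the highest bidder, so Iris wins.
Under the second-price rule, the price is the second-highest bid: 47,000 points.
Surplus = 51,100 points − 47,000 points = 4,100 points.

Price 47,000 points; surplus 4,100 points.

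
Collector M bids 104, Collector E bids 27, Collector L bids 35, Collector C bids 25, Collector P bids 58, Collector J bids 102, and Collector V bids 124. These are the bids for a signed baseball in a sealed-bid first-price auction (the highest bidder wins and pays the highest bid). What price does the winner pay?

Ordered from highest: Collector V 124 > Collector M 104 > Collector J 102 > Collector P 58 > Collector L 35 > Collector E 27 > Collector C 25.
Collector V is the highest bidder, so Collector V wins.
Under the first-price rule, the price is the highest bid: 124.

The winner pays 124.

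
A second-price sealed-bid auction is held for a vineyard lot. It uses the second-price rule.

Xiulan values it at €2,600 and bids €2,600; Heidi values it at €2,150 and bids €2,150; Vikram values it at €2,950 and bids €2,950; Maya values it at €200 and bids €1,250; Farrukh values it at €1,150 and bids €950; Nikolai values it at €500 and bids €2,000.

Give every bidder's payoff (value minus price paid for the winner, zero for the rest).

Ordered from highest: Vikram €2,950; Xiulan €2,600; Heidi €2,150; Nikolai €2,000; Maya €1,250; Farrukh €950.
Vikram has the top bid and wins; the price is the second-highest bid, €2,600.
Vikram's payoff = €2,950 − €2,600 = €350. All other bidders lose, so their payoff is 0.

Xiulan €0, Heidi €0, Vikram €350, Maya €0, Farrukh €0, Nikolai €0.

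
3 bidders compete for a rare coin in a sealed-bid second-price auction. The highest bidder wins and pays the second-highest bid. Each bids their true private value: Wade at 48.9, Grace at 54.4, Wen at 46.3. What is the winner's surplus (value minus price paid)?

Winner's surplus: 5.5.

Bids in descending order: Grace 54.4; Wade 48.9; Wen 46.3.
Grace wins with the top bid and pays the second-highest, 48.9.
Surplus = 54.4 − 48.9 = 5.5.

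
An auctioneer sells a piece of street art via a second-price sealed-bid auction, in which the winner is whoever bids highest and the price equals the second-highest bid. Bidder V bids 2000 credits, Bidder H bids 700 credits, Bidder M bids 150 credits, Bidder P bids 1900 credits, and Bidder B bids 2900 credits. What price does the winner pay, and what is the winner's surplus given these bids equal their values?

The winner pays 2000 credits for a surplus of 900 credits.

Ranking the bids: Bidder B 2900 credits > Bidder V 2000 credits > Bidder P 1900 credits > Bidder H 700 credits > Bidder M 150 credits.
Bidder B is the highest bidder, so Bidder B wins.
Under the second-price rule, the price is the second-highest bid: 2000 credits.
Surplus = 2900 credits − 2000 credits = 900 credits.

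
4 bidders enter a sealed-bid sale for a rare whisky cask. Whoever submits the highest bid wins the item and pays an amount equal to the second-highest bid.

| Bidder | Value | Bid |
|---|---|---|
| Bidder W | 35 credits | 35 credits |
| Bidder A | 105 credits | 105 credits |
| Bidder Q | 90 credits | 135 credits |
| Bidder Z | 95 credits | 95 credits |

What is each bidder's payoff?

Ranking the bids: Bidder Q 135 credits, then Bidder A 105 credits, then Bidder Z 95 credits, then Bidder W 35 credits.
Bidder Q has the top bid and wins; the price is the second-highest bid, 105 credits.
Bidder Q's payoff = 90 credits − 105 credits = -15 credits. All other bidders lose, so their payoff is 0.

Bidder W 0 credits, Bidder A 0 credits, Bidder Q -15 credits, Bidder Z 0 credits.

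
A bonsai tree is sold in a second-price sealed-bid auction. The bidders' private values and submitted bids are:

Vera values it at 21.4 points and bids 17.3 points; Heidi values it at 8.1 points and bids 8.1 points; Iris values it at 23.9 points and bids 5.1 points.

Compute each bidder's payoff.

Payoffs: Vera 13.3 points, Heidi 0.0 points, Iris 0.0 points.

Ranking the bids: Vera 17.3 points, then Heidi 8.1 points, then Iris 5.1 points.
Vera has the top bid and wins; the price is the second-highest bid, 8.1 points.
Vera's payoff = 21.4 points − 8.1 points = 13.3 points. All other bidders lose, so their payoff is 0.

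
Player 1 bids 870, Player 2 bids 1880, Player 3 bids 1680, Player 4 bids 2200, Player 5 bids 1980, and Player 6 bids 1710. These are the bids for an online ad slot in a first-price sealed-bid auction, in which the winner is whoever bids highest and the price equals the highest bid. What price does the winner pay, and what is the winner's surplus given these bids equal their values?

The winner pays 2200 for a surplus of 0.

Sorted high to low: Player 4 2200 > Player 5 1980 > Player 2 1880 > Player 6 1710 > Player 3 1680 > Player 1 870.
Player 4 is the highest bidder, so Player 4 wins.
Under the first-price rule, the price is the highest bid: 2200.
Surplus = 2200 − 2200 = 0.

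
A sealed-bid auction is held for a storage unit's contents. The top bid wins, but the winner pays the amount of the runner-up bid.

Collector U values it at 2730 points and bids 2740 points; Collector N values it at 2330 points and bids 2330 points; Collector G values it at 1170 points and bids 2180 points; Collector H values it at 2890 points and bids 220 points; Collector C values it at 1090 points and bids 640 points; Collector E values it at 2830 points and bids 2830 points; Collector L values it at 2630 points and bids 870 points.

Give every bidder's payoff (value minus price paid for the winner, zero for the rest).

Ordered from highest: Collector E 2830 points; Collector U 2740 points; Collector N 2330 points; Collector G 2180 points; Collector L 870 points; Collector C 640 points; Collector H 220 points.
Collector E has the top bid and wins; the price is the second-highest bid, 2740 points.
Collector E's payoff = 2830 points − 2740 points = 90 points. All other bidders lose, so their payoff is 0.

Collector U 0 points, Collector N 0 points, Collector G 0 points, Collector H 0 points, Collector C 0 points, Collector E 90 points, Collector L 0 points.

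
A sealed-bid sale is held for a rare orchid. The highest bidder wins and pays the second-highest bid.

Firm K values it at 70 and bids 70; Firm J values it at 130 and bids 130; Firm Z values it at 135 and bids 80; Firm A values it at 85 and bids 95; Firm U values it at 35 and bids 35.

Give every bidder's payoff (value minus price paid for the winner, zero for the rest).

Ranking the bids: Firm J 130, then Firm A 95, then Firm Z 80, then Firm K 70, then Firm U 35.
Firm J has the top bid and wins; the price is the second-highest bid, 95.
Firm J's payoff = 130 − 95 = 35. All other bidders lose, so their payoff is 0.

Payoffs: Firm K 0, Firm J 35, Firm Z 0, Firm A 0, Firm U 0.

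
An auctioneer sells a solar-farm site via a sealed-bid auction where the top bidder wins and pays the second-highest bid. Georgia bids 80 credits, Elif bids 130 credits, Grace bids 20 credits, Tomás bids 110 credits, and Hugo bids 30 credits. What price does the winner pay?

Ranking the bids: Elif 130 credits; Tomás 110 credits; Georgia 80 credits; Hugo 30 credits; Grace 20 credits.
Elif is the highest bidder, so Elif wins.
Under the second-price rule, the price is the second-highest bid: 110 credits.

The winner pays 110 credits.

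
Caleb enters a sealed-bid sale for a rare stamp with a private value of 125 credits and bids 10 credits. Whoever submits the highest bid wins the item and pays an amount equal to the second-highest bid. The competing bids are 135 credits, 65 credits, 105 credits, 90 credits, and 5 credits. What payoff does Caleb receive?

Highest competing bid: 135 credits.
Caleb's bid 10 credits is not the highest, so Caleb loses, pays nothing, and earns zero payoff.

Payoff = 0 credits.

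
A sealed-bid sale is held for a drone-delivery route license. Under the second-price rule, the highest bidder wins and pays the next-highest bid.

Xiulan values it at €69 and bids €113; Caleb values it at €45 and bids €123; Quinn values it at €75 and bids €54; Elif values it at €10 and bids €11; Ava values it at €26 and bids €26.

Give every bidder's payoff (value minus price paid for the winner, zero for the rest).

Ranking the bids: Caleb €123 > Xiulan €113 > Quinn €54 > Ava €26 > Elif €11.
Caleb has the top bid and wins; the price is the second-highest bid, €113.
Caleb's payoff = €45 − €113 = -€68. All other bidders lose, so their payoff is 0.

Payoffs: Xiulan €0, Caleb -€68, Quinn €0, Elif €0, Ava €0.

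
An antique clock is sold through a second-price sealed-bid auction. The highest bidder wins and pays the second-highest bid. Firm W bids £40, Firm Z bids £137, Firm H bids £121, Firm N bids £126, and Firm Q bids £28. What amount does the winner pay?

Ranking the bids: Firm Z £137 > Firm N £126 > Firm H £121 > Firm W £40 > Firm Q £28.
Firm Z has the highest bid, so Firm Z wins.
The second-highest bid is £126, so that is what Firm Z pays.

£126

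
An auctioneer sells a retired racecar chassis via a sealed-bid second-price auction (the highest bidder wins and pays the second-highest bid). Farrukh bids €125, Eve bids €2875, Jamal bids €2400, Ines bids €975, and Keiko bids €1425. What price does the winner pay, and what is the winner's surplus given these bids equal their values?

The winner pays €2400 for a surplus of €475.

Ranking the bids: Eve €2875, then Jamal €2400, then Keiko €1425, then Ines €975, then Farrukh €125.
Eve is the highest bidder, so Eve wins.
Under the second-price rule, the price is the second-highest bid: €2400.
Surplus = €2875 − €2400 = €475.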